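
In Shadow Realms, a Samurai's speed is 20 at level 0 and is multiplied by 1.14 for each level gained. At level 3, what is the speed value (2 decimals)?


value = base * growth^level
= 20 * 1.14^3
= 20 * 1.481544
= 29.63

29.63 speed


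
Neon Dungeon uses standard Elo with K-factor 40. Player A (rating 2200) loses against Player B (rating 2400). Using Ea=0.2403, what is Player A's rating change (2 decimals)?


Elo update: delta = K * (S - Ea), where S = 0 (loses)
S - Ea = 0 - 0.2403 = -0.2403
Rating change = 40 * -0.2403
= -9.61

-9.61 rating points


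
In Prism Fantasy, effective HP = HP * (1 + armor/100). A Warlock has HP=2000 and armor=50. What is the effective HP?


EHP = 2000 * (1 + 50/100)
= 2000 * (1 + 0.5)
= 2000 * 1.5
= 3000.0

3000.0 EHP


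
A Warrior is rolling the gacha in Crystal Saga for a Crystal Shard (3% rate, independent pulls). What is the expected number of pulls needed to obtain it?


Expected pulls for a geometric distribution = 1/p = 100 / rate%
= 100 / 3
= 33.33

33.33 pulls


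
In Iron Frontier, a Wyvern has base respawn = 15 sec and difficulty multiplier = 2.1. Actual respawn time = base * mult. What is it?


Respawn time = base * multiplier
= 15 * 2.1
= 31.5 seconds

31.5 seconds


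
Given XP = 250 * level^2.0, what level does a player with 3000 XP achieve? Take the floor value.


XP = 250 * level^2.0, so level = (XP / 250)^(1/2.0)
= (3000 / 250)^(1/2.0)
= 12.0^0.5
= 3.4641
Floor: level = 3

level 3


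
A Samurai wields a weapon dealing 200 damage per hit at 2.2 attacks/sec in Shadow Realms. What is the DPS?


DPS = damage * attack_speed
= 200 * 2.2
= 440.0

440.0 DPS


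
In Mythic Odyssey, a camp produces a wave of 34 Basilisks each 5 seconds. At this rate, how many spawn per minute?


Spawns per minute = count * (60 / interval)
= 34 * (60 / 5)
= 34 * 12.0
= 408.0

408.0 per minute


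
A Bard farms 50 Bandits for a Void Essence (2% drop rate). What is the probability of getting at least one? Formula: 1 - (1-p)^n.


P(at least one) = 1 - P(none) = 1 - (1-p)^n
p = 2/100 = 0.02
1 - p = 0.98
(1 - p)^50 = 0.98^50 = 0.364170
P(at least one) = 1 - 0.364170 = 0.6358

0.6358


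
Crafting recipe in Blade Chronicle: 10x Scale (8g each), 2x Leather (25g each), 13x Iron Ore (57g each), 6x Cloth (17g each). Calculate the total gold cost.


Cost breakdown:
  Scale: 10 * 8 = 80
  Leather: 2 * 25 = 50
  Iron Ore: 13 * 57 = 741
  Cloth: 6 * 17 = 102
Total = 80 + 50 + 741 + 102 = 973

973 gold


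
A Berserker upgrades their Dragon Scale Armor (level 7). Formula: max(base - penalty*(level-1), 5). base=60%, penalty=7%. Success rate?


raw_rate = 60 - 7 * (7 - 1)
= 60 - 7 * 6
= 60 - 42
= 18
Apply floor: max(18, 5) = 18%

18%


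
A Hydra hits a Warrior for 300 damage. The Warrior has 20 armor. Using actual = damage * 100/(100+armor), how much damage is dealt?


actual = 300 * 100 / (100 + 20)
= 300 * 100 / 120
= 30000 / 120
= 250.00

250.00 damage


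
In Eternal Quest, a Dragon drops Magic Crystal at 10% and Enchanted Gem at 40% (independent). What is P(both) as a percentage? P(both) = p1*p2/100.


For independent events, P(both) = P(A) * P(B)
= 10% * 40%
= 400 / 100 %
= 4.0%

4.0%


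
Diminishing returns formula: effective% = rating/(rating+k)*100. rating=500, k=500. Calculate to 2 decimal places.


effective% = rating / (rating + k) * 100
= 500 / (500 + 500) * 100
= 500 / 1000 * 100
= 0.5 * 100
= 50.00%

50.00%


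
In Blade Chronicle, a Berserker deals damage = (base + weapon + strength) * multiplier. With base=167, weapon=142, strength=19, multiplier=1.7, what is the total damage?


Sum base + weapon + str = 167 + 142 + 19 = 328
Multiply by 1.7:
328 * 1.7 = 557.6

557.6 damage


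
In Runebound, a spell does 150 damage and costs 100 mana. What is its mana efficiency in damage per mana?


Efficiency = damage / mana
= 150 / 100
= 1.50

1.50 dmg/mana


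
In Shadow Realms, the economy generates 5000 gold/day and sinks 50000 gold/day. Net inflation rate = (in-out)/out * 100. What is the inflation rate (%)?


Net gold = 5000 - 50000 = -45000
Inflation rate = net / sunk * 100 = -45000 / 50000 * 100
= -0.9 * 100
= -90.00%

-90.00%


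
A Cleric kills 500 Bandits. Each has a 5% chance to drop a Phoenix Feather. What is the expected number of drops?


Expected drops = kills * (drop_rate / 100)
= 500 * (5 / 100)
= 500 * 0.05
= 25.0

25.0 drops


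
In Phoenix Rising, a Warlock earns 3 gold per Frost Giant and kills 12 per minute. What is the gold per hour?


Gold per minute = 3 * 12 = 36
Gold per hour = 36 * 60 = 2160

2160 gold/hour


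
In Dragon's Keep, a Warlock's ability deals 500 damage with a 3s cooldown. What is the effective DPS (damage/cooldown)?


DPS = damage / cooldown
= 500 / 3
= 166.67

166.67 DPS


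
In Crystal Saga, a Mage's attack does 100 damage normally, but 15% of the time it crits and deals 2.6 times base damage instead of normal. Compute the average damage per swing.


E[dmg] = base * (1 + crit_chance * (crit_mult - 1))
cc as decimal = 15/100 = 0.15
cm - 1 = 2.6 - 1 = 1.6
Bonus factor = 0.15 * 1.6 = 0.24
Total multiplier = 1 + 0.24 = 1.24
Expected damage = 100 * 1.24 = 124.00

124.00 damage


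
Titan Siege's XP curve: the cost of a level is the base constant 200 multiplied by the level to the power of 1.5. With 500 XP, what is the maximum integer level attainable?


XP = 200 * level^1.5, so level = (XP / 200)^(1/1.5)
= (500 / 200)^(1/1.5)
= 2.5^0.6667
= 1.842
Floor: level = 1

level 1


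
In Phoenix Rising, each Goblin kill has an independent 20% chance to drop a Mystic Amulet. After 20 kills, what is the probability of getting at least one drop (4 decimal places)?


P(at least one) = 1 - P(none) = 1 - (1-p)^n
p = 20/100 = 0.2
1 - p = 0.8
(1 - p)^20 = 0.8^20 = 0.011529
P(at least one) = 1 - 0.011529 = 0.9885

0.9885


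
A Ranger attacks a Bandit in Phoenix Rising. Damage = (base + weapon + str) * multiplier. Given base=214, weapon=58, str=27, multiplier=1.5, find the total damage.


Sum base + weapon + str = 214 + 58 + 27 = 299
Multiply by 1.5:
299 * 1.5 = 448.5

448.5 damage


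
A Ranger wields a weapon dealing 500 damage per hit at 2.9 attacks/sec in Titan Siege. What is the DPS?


DPS = damage * attack_speed
= 500 * 2.9
= 1450.0

1450.0 DPS


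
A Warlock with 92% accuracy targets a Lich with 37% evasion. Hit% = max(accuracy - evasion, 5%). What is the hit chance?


accuracy - evasion = 92 - 37 = 55
Apply floor: max(55, 5) = 55
Hit chance = 55%

55%


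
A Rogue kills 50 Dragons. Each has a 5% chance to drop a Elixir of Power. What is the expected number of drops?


Expected drops = kills * (drop_rate / 100)
= 50 * (5 / 100)
= 50 * 0.05
= 2.5

2.5 drops


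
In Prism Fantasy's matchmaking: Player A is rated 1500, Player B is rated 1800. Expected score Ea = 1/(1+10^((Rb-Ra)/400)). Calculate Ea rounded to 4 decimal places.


Elo expected score: Ea = 1/(1 + 10^((Rb-Ra)/400))
Rb - Ra = 1800 - 1500 = 300
(Rb-Ra)/400 = 300/400 = 0.75
10^0.75 = 5.623413
Ea = 1/(1 + 5.623413) = 1/6.623413 = 0.1510

0.1510


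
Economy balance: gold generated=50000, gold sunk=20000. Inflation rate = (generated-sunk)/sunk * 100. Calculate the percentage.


Net gold = 50000 - 20000 = 30000
Inflation rate = net / sunk * 100 = 30000 / 20000 * 100
= 1.5 * 100
= 150.00%

150.00%


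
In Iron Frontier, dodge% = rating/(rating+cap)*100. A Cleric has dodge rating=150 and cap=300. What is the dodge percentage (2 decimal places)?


dodge% = 150 / (150 + 300) * 100
= 150 / 450 * 100
= 0.333333 * 100
= 33.33%

33.33%


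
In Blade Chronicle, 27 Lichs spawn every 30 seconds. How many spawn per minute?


Spawns per minute = count * (60 / interval)
= 27 * (60 / 30)
= 27 * 2.0
= 54.0

54.0 per minute


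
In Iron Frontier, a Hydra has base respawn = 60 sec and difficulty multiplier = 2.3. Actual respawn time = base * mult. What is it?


Respawn time = base * multiplier
= 60 * 2.3
= 138.0 seconds

138.0 seconds


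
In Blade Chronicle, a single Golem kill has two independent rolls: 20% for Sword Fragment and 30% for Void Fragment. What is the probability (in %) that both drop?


For independent events, P(both) = P(A) * P(B)
= 20% * 30%
= 600 / 100 %
= 6.0%

6.0%


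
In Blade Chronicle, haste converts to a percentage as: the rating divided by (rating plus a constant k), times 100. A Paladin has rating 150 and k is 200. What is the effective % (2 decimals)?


effective% = rating / (rating + k) * 100
= 150 / (150 + 200) * 100
= 150 / 350 * 100
= 0.428571 * 100
= 42.86%

42.86%


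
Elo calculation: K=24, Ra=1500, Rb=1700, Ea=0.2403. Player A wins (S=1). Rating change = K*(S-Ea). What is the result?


Elo update: delta = K * (S - Ea), where S = 1 (wins)
S - Ea = 1 - 0.2403 = 0.7597
Rating change = 24 * 0.7597
= 18.23

18.23 rating points


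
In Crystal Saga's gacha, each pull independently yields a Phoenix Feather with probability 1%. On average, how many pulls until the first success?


Expected pulls for a geometric distribution = 1/p = 100 / rate%
= 100 / 1
= 100.0

100.0 pulls


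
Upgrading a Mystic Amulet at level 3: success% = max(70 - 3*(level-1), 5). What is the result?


raw_rate = 70 - 3 * (3 - 1)
= 70 - 3 * 2
= 70 - 6
= 64
Apply floor: max(64, 5) = 64%

64%


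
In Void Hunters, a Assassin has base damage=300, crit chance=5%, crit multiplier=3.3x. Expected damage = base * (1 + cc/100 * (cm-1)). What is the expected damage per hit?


E[dmg] = base * (1 + crit_chance * (crit_mult - 1))
cc as decimal = 5/100 = 0.05
cm - 1 = 3.3 - 1 = 2.3
Bonus factor = 0.05 * 2.3 = 0.115
Total multiplier = 1 + 0.115 = 1.115
Expected damage = 300 * 1.115 = 334.50

334.50 damage


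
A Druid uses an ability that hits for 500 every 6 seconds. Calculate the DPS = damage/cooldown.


DPS = damage / cooldown
= 500 / 6
= 83.33

83.33 DPS


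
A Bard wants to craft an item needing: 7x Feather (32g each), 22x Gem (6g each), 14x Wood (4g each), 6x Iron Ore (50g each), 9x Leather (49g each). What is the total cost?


Cost breakdown:
  Feather: 7 * 32 = 224
  Gem: 22 * 6 = 132
  Wood: 14 * 4 = 56
  Iron Ore: 6 * 50 = 300
  Leather: 9 * 49 = 441
Total = 224 + 132 + 56 + 300 + 441 = 1153

1153 gold


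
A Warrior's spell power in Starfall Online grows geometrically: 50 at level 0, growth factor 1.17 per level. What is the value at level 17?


value = base * growth^level
= 50 * 1.17^17
= 50 * 14.426456
= 721.32

721.32 spell power


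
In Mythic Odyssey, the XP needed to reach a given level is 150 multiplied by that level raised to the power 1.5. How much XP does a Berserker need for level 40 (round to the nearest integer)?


XP = 150 * level^1.5
Substitute level = 40:
XP = 150 * 40^1.5
= 150 * 252.9822
= 37947

37947 XP


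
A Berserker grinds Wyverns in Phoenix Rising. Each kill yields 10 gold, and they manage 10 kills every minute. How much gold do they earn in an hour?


Gold per minute = 10 * 10 = 100
Gold per hour = 100 * 60 = 6000

6000 gold/hour


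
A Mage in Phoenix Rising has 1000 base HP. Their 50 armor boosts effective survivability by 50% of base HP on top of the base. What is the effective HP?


EHP = 1000 * (1 + 50/100)
= 1000 * (1 + 0.5)
= 1000 * 1.5
= 1500.0

1500.0 EHP


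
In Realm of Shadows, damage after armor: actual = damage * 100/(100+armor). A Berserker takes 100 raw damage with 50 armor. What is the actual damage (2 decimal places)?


actual = 100 * 100 / (100 + 50)
= 100 * 100 / 150
= 10000 / 150
= 66.67

66.67 damage


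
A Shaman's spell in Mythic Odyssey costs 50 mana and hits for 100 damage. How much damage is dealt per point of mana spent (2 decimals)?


Efficiency = damage / mana
= 100 / 50
= 2.00

2.00 dmg/mana


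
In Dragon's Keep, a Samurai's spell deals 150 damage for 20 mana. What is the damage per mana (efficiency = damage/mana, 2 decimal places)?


Efficiency = damage / mana
= 150 / 20
= 7.50

7.50 dmg/mana


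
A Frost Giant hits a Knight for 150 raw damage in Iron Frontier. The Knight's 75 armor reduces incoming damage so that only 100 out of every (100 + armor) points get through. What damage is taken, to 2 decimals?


actual = 150 * 100 / (100 + 75)
= 150 * 100 / 175
= 15000 / 175
= 85.71

85.71 damage


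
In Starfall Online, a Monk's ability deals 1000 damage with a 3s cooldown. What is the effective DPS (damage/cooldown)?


DPS = damage / cooldown
= 1000 / 3
= 333.33

333.33 DPS


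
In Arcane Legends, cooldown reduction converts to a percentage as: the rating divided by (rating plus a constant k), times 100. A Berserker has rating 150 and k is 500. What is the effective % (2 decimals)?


effective% = rating / (rating + k) * 100
= 150 / (150 + 500) * 100
= 150 / 650 * 100
= 0.230769 * 100
= 23.08%

23.08%


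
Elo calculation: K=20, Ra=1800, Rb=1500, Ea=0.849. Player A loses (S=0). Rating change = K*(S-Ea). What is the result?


Elo update: delta = K * (S - Ea), where S = 0 (loses)
S - Ea = 0 - 0.849 = -0.849
Rating change = 20 * -0.849
= -16.98

-16.98 rating points


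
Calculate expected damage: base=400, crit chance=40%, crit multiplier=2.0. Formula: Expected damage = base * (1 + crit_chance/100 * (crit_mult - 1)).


E[dmg] = base * (1 + crit_chance * (crit_mult - 1))
cc as decimal = 40/100 = 0.4
cm - 1 = 2.0 - 1 = 1.0
Bonus factor = 0.4 * 1.0 = 0.4
Total multiplier = 1 + 0.4 = 1.4
Expected damage = 400 * 1.4 = 560.00

560.00 damage


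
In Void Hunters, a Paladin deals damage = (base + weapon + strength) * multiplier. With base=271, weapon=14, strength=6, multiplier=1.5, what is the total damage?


Sum base + weapon + str = 271 + 14 + 6 = 291
Multiply by 1.5:
291 * 1.5 = 436.5

436.5 damage


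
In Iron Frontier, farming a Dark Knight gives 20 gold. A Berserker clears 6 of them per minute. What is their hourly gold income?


Gold per minute = 20 * 6 = 120
Gold per hour = 120 * 60 = 7200

7200 gold/hour


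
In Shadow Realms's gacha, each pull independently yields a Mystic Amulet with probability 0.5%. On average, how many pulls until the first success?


Expected pulls for a geometric distribution = 1/p = 100 / rate%
= 100 / 0.5
= 200.0

200.0 pulls


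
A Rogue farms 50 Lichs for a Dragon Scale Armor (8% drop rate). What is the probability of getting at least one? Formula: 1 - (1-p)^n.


P(at least one) = 1 - P(none) = 1 - (1-p)^n
p = 8/100 = 0.08
1 - p = 0.92
(1 - p)^50 = 0.92^50 = 0.015466
P(at least one) = 1 - 0.015466 = 0.9845

0.9845


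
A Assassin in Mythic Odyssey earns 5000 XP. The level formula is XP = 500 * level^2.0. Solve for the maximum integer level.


XP = 500 * level^2.0, so level = (XP / 500)^(1/2.0)
= (5000 / 500)^(1/2.0)
= 10.0^0.5
= 3.1623
Floor: level = 3

level 3


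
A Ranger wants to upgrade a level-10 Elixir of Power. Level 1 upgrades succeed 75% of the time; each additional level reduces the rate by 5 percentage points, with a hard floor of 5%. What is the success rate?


raw_rate = 75 - 5 * (10 - 1)
= 75 - 5 * 9
= 75 - 45
= 30
Apply floor: max(30, 5) = 30%

30%


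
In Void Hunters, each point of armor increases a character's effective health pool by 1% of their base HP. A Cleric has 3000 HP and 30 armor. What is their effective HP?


EHP = 3000 * (1 + 30/100)
= 3000 * (1 + 0.3)
= 3000 * 1.3
= 3900.0

3900.0 EHP


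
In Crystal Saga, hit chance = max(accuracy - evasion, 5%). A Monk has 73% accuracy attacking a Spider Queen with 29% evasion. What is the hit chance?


accuracy - evasion = 73 - 29 = 44
Apply floor: max(44, 5) = 44
Hit chance = 44%

44%


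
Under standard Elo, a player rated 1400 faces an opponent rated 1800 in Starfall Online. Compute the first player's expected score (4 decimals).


Elo expected score: Ea = 1/(1 + 10^((Rb-Ra)/400))
Rb - Ra = 1800 - 1400 = 400
(Rb-Ra)/400 = 400/400 = 1.0
10^1.0 = 10.0
Ea = 1/(1 + 10.0) = 1/11.0 = 0.0909

0.0909


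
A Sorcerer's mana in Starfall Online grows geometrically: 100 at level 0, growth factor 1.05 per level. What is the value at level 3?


value = base * growth^level
= 100 * 1.05^3
= 100 * 1.157625
= 115.76

115.76 mana


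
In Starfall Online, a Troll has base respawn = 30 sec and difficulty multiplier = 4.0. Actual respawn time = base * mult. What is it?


Respawn time = base * multiplier
= 30 * 4.0
= 120.0 seconds

120.0 seconds


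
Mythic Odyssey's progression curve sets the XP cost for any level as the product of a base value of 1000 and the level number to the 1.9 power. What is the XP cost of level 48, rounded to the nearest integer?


XP = 1000 * level^1.9
Substitute level = 48:
XP = 1000 * 48^1.9
= 1000 * 1564.438
= 1564438

1564438 XP


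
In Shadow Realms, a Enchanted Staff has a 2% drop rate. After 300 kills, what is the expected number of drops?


Expected drops = kills * (drop_rate / 100)
= 300 * (2 / 100)
= 300 * 0.02
= 6.0

6.0 drops


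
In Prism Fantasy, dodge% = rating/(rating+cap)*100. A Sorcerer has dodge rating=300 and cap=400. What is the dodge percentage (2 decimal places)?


dodge% = 300 / (300 + 400) * 100
= 300 / 700 * 100
= 0.428571 * 100
= 42.86%

42.86%


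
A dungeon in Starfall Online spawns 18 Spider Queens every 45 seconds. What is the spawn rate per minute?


Spawns per minute = count * (60 / interval)
= 18 * (60 / 45)
= 18 * 1.3333
= 24.0

24.0 per minute


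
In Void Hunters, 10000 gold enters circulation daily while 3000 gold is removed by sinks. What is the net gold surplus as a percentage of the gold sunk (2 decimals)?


Net gold = 10000 - 3000 = 7000
Inflation rate = net / sunk * 100 = 7000 / 3000 * 100
= 2.333333 * 100
= 233.33%

233.33%


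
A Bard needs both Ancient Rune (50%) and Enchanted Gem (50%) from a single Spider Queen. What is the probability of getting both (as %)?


For independent events, P(both) = P(A) * P(B)
= 50% * 50%
= 2500 / 100 %
= 25.0%

25.0%


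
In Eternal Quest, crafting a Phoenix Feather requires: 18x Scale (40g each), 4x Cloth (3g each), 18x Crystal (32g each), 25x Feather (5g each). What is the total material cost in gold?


Cost breakdown:
  Scale: 18 * 40 = 720
  Cloth: 4 * 3 = 12
  Crystal: 18 * 32 = 576
  Feather: 25 * 5 = 125
Total = 720 + 12 + 576 + 125 = 1433

1433 gold


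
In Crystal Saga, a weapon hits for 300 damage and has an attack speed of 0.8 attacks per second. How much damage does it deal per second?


DPS = damage * attack_speed
= 300 * 0.8
= 240.0

240.0 DPS


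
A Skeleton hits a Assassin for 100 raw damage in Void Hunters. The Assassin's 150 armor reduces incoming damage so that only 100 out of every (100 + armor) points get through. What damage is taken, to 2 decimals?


actual = 100 * 100 / (100 + 150)
= 100 * 100 / 250
= 10000 / 250
= 40.00

40.00 damage


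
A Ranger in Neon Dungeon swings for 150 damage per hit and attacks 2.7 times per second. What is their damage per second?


DPS = damage * attack_speed
= 150 * 2.7
= 405.0

405.0 DPS


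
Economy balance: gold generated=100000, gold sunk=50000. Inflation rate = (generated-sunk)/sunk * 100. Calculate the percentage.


Net gold = 100000 - 50000 = 50000
Inflation rate = net / sunk * 100 = 50000 / 50000 * 100
= 1.0 * 100
= 100.00%

100.00%


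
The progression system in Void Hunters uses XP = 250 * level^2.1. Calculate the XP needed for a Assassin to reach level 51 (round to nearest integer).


XP = 250 * level^2.1
Substitute level = 51:
XP = 250 * 51^2.1
= 250 * 3853.8727
= 963468

963468 XP


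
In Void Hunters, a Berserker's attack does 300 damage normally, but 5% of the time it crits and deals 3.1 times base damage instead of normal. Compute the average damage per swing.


E[dmg] = base * (1 + crit_chance * (crit_mult - 1))
cc as decimal = 5/100 = 0.05
cm - 1 = 3.1 - 1 = 2.1
Bonus factor = 0.05 * 2.1 = 0.105
Total multiplier = 1 + 0.105 = 1.105
Expected damage = 300 * 1.105 = 331.50

331.50 damage


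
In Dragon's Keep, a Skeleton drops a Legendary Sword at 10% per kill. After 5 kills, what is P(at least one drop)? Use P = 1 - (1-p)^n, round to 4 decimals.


P(at least one) = 1 - P(none) = 1 - (1-p)^n
p = 10/100 = 0.1
1 - p = 0.9
(1 - p)^5 = 0.9^5 = 0.590490
P(at least one) = 1 - 0.590490 = 0.4095

0.4095


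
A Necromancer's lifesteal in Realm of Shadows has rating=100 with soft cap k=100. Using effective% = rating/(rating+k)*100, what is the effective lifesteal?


effective% = rating / (rating + k) * 100
= 100 / (100 + 100) * 100
= 100 / 200 * 100
= 0.5 * 100
= 50.00%

50.00%


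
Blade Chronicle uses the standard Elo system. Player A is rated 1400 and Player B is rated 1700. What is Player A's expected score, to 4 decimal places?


Elo expected score: Ea = 1/(1 + 10^((Rb-Ra)/400))
Rb - Ra = 1700 - 1400 = 300
(Rb-Ra)/400 = 300/400 = 0.75
10^0.75 = 5.623413
Ea = 1/(1 + 5.623413) = 1/6.623413 = 0.1510

0.1510


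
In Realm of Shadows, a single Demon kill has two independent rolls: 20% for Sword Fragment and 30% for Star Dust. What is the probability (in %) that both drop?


For independent events, P(both) = P(A) * P(B)
= 20% * 30%
= 600 / 100 %
= 6.0%

6.0%


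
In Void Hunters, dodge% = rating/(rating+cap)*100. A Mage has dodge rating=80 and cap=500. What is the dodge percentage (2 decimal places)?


dodge% = 80 / (80 + 500) * 100
= 80 / 580 * 100
= 0.137931 * 100
= 13.79%

13.79%


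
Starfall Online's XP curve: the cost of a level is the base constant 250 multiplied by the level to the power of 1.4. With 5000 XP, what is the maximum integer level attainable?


XP = 250 * level^1.4, so level = (XP / 250)^(1/1.4)
= (5000 / 250)^(1/1.4)
= 20.0^0.7143
= 8.4978
Floor: level = 8

level 8


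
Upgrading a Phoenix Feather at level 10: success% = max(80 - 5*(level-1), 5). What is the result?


raw_rate = 80 - 5 * (10 - 1)
= 80 - 5 * 9
= 80 - 45
= 35
Apply floor: max(35, 5) = 35%

35%


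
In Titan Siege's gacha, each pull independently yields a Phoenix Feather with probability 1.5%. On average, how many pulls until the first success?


Expected pulls for a geometric distribution = 1/p = 100 / rate%
= 100 / 1.5
= 66.67

66.67 pulls


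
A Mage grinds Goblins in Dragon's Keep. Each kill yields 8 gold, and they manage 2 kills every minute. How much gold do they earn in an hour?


Gold per minute = 8 * 2 = 16
Gold per hour = 16 * 60 = 960

960 gold/hour


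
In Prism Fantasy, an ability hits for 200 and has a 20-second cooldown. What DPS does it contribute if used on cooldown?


DPS = damage / cooldown
= 200 / 20
= 10.00

10.00 DPS


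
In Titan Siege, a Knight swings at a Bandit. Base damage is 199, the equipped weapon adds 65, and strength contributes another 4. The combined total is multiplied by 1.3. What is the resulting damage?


Sum base + weapon + str = 199 + 65 + 4 = 268
Multiply by 1.3:
268 * 1.3 = 348.4

348.4 damage


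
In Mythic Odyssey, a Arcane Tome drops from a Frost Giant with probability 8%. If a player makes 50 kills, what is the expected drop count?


Expected drops = kills * (drop_rate / 100)
= 50 * (8 / 100)
= 50 * 0.08
= 4.0

4.0 drops


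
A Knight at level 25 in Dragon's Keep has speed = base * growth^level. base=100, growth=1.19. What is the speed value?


value = base * growth^level
= 100 * 1.19^25
= 100 * 77.388073
= 7738.81

7738.81 speed


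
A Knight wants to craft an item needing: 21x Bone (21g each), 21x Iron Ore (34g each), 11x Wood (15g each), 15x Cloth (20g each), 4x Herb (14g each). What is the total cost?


Cost breakdown:
  Bone: 21 * 21 = 441
  Iron Ore: 21 * 34 = 714
  Wood: 11 * 15 = 165
  Cloth: 15 * 20 = 300
  Herb: 4 * 14 = 56
Total = 441 + 714 + 165 + 300 + 56 = 1676

1676 gold


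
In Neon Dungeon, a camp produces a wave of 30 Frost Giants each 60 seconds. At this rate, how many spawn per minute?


Spawns per minute = count * (60 / interval)
= 30 * (60 / 60)
= 30 * 1.0
= 30.0

30.0 per minute


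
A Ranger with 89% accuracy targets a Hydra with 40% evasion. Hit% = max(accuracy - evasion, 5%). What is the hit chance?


accuracy - evasion = 89 - 40 = 49
Apply floor: max(49, 5) = 49
Hit chance = 49%

49%


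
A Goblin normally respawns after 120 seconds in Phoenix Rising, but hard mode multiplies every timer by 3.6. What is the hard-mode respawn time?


Respawn time = base * multiplier
= 120 * 3.6
= 432.0 seconds

432.0 seconds


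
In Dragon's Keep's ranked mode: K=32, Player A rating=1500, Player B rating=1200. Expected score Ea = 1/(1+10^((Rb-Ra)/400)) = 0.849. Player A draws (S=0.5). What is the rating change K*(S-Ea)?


Elo update: delta = K * (S - Ea), where S = 0.5 (draws)
S - Ea = 0.5 - 0.849 = -0.349
Rating change = 32 * -0.349
= -11.17

-11.17 rating points


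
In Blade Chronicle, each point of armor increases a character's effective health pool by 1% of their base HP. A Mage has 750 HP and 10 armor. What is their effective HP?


EHP = 750 * (1 + 10/100)
= 750 * (1 + 0.1)
= 750 * 1.1
= 825.0

825.0 EHP


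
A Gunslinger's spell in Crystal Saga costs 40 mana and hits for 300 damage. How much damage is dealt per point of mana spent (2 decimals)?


Efficiency = damage / mana
= 300 / 40
= 7.50

7.50 dmg/mana


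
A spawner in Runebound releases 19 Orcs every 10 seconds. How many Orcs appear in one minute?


Spawns per minute = count * (60 / interval)
= 19 * (60 / 10)
= 19 * 6.0
= 114.0

114.0 per minute


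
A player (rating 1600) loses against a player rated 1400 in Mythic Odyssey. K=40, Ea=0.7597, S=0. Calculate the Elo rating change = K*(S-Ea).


Elo update: delta = K * (S - Ea), where S = 0 (loses)
S - Ea = 0 - 0.7597 = -0.7597
Rating change = 40 * -0.7597
= -30.39

-30.39 rating points


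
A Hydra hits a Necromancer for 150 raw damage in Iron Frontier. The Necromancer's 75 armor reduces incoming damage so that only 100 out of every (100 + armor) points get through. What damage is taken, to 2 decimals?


actual = 150 * 100 / (100 + 75)
= 150 * 100 / 175
= 15000 / 175
= 85.71

85.71 damage


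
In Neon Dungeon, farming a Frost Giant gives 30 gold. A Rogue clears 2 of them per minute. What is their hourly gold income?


Gold per minute = 30 * 2 = 60
Gold per hour = 60 * 60 = 3600

3600 gold/hour


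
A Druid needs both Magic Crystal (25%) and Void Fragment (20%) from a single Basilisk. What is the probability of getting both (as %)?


For independent events, P(both) = P(A) * P(B)
= 25% * 20%
= 500 / 100 %
= 5.0%

5.0%


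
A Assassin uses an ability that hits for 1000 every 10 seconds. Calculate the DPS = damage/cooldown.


DPS = damage / cooldown
= 1000 / 10
= 100.00

100.00 DPS


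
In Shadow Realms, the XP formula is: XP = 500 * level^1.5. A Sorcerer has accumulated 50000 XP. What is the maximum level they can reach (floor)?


XP = 500 * level^1.5, so level = (XP / 500)^(1/1.5)
= (50000 / 500)^(1/1.5)
= 100.0^0.6667
= 21.5443
Floor: level = 21

level 21


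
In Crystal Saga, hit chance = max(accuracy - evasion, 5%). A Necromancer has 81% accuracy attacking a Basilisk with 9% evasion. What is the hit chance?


accuracy - evasion = 81 - 9 = 72
Apply floor: max(72, 5) = 72
Hit chance = 72%

72%


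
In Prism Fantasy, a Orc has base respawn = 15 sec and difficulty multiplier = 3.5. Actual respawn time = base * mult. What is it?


Respawn time = base * multiplier
= 15 * 3.5
= 52.5 seconds

52.5 seconds


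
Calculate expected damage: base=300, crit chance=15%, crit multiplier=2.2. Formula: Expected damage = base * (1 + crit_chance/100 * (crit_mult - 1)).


E[dmg] = base * (1 + crit_chance * (crit_mult - 1))
cc as decimal = 15/100 = 0.15
cm - 1 = 2.2 - 1 = 1.2
Bonus factor = 0.15 * 1.2 = 0.18
Total multiplier = 1 + 0.18 = 1.18
Expected damage = 300 * 1.18 = 354.00

354.00 damage


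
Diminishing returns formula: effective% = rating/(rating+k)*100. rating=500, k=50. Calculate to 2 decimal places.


effective% = rating / (rating + k) * 100
= 500 / (500 + 50) * 100
= 500 / 550 * 100
= 0.909091 * 100
= 90.91%

90.91%


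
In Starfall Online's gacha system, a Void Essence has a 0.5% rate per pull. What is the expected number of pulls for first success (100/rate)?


Expected pulls for a geometric distribution = 1/p = 100 / rate%
= 100 / 0.5
= 200.0

200.0 pulls


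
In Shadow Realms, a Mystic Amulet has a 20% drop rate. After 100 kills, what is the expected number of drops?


Expected drops = kills * (drop_rate / 100)
= 100 * (20 / 100)
= 100 * 0.2
= 20.0

20.0 drops


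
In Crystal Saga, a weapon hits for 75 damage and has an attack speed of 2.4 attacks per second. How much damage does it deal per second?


DPS = damage * attack_speed
= 75 * 2.4
= 180.0

180.0 DPS


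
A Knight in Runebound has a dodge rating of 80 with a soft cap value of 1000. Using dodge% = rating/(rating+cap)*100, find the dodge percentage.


dodge% = 80 / (80 + 1000) * 100
= 80 / 1080 * 100
= 0.074074 * 100
= 7.41%

7.41%


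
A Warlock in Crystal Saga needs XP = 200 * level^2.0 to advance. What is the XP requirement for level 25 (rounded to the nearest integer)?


XP = 200 * level^2.0
Substitute level = 25:
XP = 200 * 25^2.0
= 200 * 625.0
= 125000

125000 XP


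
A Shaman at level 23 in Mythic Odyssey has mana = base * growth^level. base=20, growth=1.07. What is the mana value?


value = base * growth^level
= 20 * 1.07^23
= 20 * 4.74053
= 94.81

94.81 mana


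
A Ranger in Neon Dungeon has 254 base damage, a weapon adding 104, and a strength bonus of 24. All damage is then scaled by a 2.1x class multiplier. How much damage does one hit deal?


Sum base + weapon + str = 254 + 104 + 24 = 382
Multiply by 2.1:
382 * 2.1 = 802.2

802.2 damage


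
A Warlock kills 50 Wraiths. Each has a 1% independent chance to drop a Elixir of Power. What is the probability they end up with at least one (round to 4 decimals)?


P(at least one) = 1 - P(none) = 1 - (1-p)^n
p = 1/100 = 0.01
1 - p = 0.99
(1 - p)^50 = 0.99^50 = 0.605006
P(at least one) = 1 - 0.605006 = 0.3950

0.3950


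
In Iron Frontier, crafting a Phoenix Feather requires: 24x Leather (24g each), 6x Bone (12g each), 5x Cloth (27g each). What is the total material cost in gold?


Cost breakdown:
  Leather: 24 * 24 = 576
  Bone: 6 * 12 = 72
  Cloth: 5 * 27 = 135
Total = 576 + 72 + 135 = 783

783 gold


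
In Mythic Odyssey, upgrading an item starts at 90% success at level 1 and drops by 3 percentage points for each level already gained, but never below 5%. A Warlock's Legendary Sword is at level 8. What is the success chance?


raw_rate = 90 - 3 * (8 - 1)
= 90 - 3 * 7
= 90 - 21
= 69
Apply floor: max(69, 5) = 69%

69%


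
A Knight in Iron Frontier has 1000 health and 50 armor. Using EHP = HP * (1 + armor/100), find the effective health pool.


EHP = 1000 * (1 + 50/100)
= 1000 * (1 + 0.5)
= 1000 * 1.5
= 1500.0

1500.0 EHP


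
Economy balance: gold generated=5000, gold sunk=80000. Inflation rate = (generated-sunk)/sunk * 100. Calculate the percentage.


Net gold = 5000 - 80000 = -75000
Inflation rate = net / sunk * 100 = -75000 / 80000 * 100
= -0.9375 * 100
= -93.75%

-93.75%


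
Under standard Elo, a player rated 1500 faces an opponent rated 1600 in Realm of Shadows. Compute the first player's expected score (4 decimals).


Elo expected score: Ea = 1/(1 + 10^((Rb-Ra)/400))
Rb - Ra = 1600 - 1500 = 100
(Rb-Ra)/400 = 100/400 = 0.25
10^0.25 = 1.778279
Ea = 1/(1 + 1.778279) = 1/2.778279 = 0.3599

0.3599


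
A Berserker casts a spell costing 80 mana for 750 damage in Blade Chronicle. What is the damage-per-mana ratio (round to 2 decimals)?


Efficiency = damage / mana
= 750 / 80
= 9.38

9.38 dmg/mana


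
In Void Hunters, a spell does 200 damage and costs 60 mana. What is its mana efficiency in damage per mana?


Efficiency = damage / mana
= 200 / 60
= 3.33

3.33 dmg/mana


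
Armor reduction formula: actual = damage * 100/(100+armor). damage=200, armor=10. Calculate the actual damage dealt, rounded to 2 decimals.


actual = 200 * 100 / (100 + 10)
= 200 * 100 / 110
= 20000 / 110
= 181.82

181.82 damage


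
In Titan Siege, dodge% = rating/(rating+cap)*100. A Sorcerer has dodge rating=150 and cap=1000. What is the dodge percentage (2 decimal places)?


dodge% = 150 / (150 + 1000) * 100
= 150 / 1150 * 100
= 0.130435 * 100
= 13.04%

13.04%


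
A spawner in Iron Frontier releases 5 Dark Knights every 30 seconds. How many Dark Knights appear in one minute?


Spawns per minute = count * (60 / interval)
= 5 * (60 / 30)
= 5 * 2.0
= 10.0

10.0 per minute


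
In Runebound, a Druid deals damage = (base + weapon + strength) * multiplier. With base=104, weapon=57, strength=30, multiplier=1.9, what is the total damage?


Sum base + weapon + str = 104 + 57 + 30 = 191
Multiply by 1.9:
191 * 1.9 = 362.9

362.9 damage


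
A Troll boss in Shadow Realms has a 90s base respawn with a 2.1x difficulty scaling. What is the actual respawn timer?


Respawn time = base * multiplier
= 90 * 2.1
= 189.0 seconds

189.0 seconds


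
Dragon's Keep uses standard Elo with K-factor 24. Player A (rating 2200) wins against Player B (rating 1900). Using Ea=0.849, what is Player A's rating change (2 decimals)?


Elo update: delta = K * (S - Ea), where S = 1 (wins)
S - Ea = 1 - 0.849 = 0.151
Rating change = 24 * 0.151
= 3.62

3.62 rating points


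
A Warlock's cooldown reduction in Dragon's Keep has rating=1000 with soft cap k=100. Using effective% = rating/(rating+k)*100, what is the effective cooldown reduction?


effective% = rating / (rating + k) * 100
= 1000 / (1000 + 100) * 100
= 1000 / 1100 * 100
= 0.909091 * 100
= 90.91%

90.91%


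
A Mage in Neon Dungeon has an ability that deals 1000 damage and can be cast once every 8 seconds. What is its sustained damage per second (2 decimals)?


DPS = damage / cooldown
= 1000 / 8
= 125.00

125.00 DPS


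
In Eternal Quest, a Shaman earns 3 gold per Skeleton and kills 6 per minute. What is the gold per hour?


Gold per minute = 3 * 6 = 18
Gold per hour = 18 * 60 = 1080

1080 gold/hour


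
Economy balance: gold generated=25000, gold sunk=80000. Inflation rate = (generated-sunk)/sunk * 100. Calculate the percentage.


Net gold = 25000 - 80000 = -55000
Inflation rate = net / sunk * 100 = -55000 / 80000 * 100
= -0.6875 * 100
= -68.75%

-68.75%


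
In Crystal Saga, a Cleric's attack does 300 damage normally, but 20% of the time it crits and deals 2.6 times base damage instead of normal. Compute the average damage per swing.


E[dmg] = base * (1 + crit_chance * (crit_mult - 1))
cc as decimal = 20/100 = 0.2
cm - 1 = 2.6 - 1 = 1.6
Bonus factor = 0.2 * 1.6 = 0.32
Total multiplier = 1 + 0.32 = 1.32
Expected damage = 300 * 1.32 = 396.00

396.00 damage


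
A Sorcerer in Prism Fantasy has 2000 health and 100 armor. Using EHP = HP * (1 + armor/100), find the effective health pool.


EHP = 2000 * (1 + 100/100)
= 2000 * (1 + 1.0)
= 2000 * 2.0
= 4000.0

4000.0 EHP


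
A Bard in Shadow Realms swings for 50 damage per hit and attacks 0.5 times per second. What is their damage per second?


DPS = damage * attack_speed
= 50 * 0.5
= 25.0

25.0 DPS


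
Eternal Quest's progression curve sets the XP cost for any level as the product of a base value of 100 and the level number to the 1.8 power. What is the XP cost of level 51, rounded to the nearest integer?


XP = 100 * level^1.8
Substitute level = 51:
XP = 100 * 51^1.8
= 100 * 1184.7489
= 118475

118475 XP


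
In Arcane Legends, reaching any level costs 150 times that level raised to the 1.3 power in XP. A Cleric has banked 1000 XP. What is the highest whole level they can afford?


XP = 150 * level^1.3, so level = (XP / 150)^(1/1.3)
= (1000 / 150)^(1/1.3)
= 6.6667^0.7692
= 4.303
Floor: level = 4

level 4


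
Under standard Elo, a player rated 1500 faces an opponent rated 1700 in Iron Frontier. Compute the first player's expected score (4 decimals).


Elo expected score: Ea = 1/(1 + 10^((Rb-Ra)/400))
Rb - Ra = 1700 - 1500 = 200
(Rb-Ra)/400 = 200/400 = 0.5
10^0.5 = 3.162278
Ea = 1/(1 + 3.162278) = 1/4.162278 = 0.2403

0.2403


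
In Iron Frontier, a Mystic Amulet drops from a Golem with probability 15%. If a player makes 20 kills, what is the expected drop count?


Expected drops = kills * (drop_rate / 100)
= 20 * (15 / 100)
= 20 * 0.15
= 3.0

3.0 drops


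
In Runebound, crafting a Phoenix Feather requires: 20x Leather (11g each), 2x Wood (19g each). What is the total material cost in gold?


Cost breakdown:
  Leather: 20 * 11 = 220
  Wood: 2 * 19 = 38
Total = 220 + 38 = 258

258 gold


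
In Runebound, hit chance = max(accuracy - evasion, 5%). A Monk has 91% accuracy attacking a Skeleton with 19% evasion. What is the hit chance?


accuracy - evasion = 91 - 19 = 72
Apply floor: max(72, 5) = 72
Hit chance = 72%

72%


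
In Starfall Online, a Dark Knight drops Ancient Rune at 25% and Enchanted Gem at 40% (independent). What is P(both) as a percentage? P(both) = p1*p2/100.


For independent events, P(both) = P(A) * P(B)
= 25% * 40%
= 1000 / 100 %
= 10.0%

10.0%


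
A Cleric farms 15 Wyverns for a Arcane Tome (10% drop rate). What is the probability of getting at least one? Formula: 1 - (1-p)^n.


P(at least one) = 1 - P(none) = 1 - (1-p)^n
p = 10/100 = 0.1
1 - p = 0.9
(1 - p)^15 = 0.9^15 = 0.205891
P(at least one) = 1 - 0.205891 = 0.7941

0.7941


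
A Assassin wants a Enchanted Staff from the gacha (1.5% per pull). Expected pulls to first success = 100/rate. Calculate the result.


Expected pulls for a geometric distribution = 1/p = 100 / rate%
= 100 / 1.5
= 66.67

66.67 pulls


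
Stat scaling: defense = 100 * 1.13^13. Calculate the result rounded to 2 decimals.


value = base * growth^level
= 100 * 1.13^13
= 100 * 4.898011
= 489.80

489.80 defense


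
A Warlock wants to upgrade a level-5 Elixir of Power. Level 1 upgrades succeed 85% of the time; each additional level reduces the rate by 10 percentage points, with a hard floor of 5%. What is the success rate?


raw_rate = 85 - 10 * (5 - 1)
= 85 - 10 * 4
= 85 - 40
= 45
Apply floor: max(45, 5) = 45%

45%


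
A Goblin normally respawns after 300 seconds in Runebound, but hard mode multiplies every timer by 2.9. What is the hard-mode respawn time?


Respawn time = base * multiplier
= 300 * 2.9
= 870.0 seconds

870.0 seconds


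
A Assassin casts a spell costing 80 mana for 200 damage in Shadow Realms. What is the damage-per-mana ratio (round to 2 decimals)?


Efficiency = damage / mana
= 200 / 80
= 2.50

2.50 dmg/mana


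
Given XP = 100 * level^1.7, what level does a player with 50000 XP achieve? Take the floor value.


XP = 100 * level^1.7, so level = (XP / 100)^(1/1.7)
= (50000 / 100)^(1/1.7)
= 500.0^0.5882
= 38.6927
Floor: level = 38

level 38


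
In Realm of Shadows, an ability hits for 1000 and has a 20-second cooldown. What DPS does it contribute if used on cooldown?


DPS = damage / cooldown
= 1000 / 20
= 50.00

50.00 DPS


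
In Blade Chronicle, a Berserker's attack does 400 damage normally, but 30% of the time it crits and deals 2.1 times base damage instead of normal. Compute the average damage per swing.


E[dmg] = base * (1 + crit_chance * (crit_mult - 1))
cc as decimal = 30/100 = 0.3
cm - 1 = 2.1 - 1 = 1.1
Bonus factor = 0.3 * 1.1 = 0.33
Total multiplier = 1 + 0.33 = 1.33
Expected damage = 400 * 1.33 = 532.00

532.00 damage


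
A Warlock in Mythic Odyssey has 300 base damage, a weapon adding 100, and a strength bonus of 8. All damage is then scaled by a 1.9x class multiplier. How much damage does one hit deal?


Sum base + weapon + str = 300 + 100 + 8 = 408
Multiply by 1.9:
408 * 1.9 = 775.2

775.2 damage


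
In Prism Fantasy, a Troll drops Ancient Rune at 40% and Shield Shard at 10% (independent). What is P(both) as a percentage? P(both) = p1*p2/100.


For independent events, P(both) = P(A) * P(B)
= 40% * 10%
= 400 / 100 %
= 4.0%

4.0%
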